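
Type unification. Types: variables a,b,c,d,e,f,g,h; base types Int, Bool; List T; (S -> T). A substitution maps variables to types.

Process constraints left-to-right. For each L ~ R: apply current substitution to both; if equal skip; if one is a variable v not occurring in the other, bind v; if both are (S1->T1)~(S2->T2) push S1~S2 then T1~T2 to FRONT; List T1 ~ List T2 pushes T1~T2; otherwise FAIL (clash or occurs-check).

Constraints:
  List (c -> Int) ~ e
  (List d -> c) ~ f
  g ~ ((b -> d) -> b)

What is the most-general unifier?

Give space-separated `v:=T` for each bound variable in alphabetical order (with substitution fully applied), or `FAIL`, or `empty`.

Answer: e:=List (c -> Int) f:=(List d -> c) g:=((b -> d) -> b)

Derivation:
step 1: unify List (c -> Int) ~ e  [subst: {-} | 2 pending]
  bind e := List (c -> Int)
step 2: unify (List d -> c) ~ f  [subst: {e:=List (c -> Int)} | 1 pending]
  bind f := (List d -> c)
step 3: unify g ~ ((b -> d) -> b)  [subst: {e:=List (c -> Int), f:=(List d -> c)} | 0 pending]
  bind g := ((b -> d) -> b)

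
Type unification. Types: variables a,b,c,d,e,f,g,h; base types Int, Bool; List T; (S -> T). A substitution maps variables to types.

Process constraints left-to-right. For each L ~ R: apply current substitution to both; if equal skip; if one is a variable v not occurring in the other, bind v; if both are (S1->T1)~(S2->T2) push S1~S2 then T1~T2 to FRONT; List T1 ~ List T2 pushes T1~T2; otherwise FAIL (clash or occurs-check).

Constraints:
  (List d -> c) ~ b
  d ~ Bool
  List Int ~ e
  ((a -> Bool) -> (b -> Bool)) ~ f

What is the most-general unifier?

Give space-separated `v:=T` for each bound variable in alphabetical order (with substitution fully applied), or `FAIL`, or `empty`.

step 1: unify (List d -> c) ~ b  [subst: {-} | 3 pending]
  bind b := (List d -> c)
step 2: unify d ~ Bool  [subst: {b:=(List d -> c)} | 2 pending]
  bind d := Bool
step 3: unify List Int ~ e  [subst: {b:=(List d -> c), d:=Bool} | 1 pending]
  bind e := List Int
step 4: unify ((a -> Bool) -> ((List Bool -> c) -> Bool)) ~ f  [subst: {b:=(List d -> c), d:=Bool, e:=List Int} | 0 pending]
  bind f := ((a -> Bool) -> ((List Bool -> c) -> Bool))

Answer: b:=(List Bool -> c) d:=Bool e:=List Int f:=((a -> Bool) -> ((List Bool -> c) -> Bool))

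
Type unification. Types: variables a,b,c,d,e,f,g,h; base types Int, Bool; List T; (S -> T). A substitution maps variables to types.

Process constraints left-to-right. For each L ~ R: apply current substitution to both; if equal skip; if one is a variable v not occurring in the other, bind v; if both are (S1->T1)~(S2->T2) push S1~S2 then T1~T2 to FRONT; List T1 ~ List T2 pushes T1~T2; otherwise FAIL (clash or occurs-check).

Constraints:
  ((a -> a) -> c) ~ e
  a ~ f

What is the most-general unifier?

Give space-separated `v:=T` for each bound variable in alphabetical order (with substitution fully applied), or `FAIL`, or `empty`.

Answer: a:=f e:=((f -> f) -> c)

Derivation:
step 1: unify ((a -> a) -> c) ~ e  [subst: {-} | 1 pending]
  bind e := ((a -> a) -> c)
step 2: unify a ~ f  [subst: {e:=((a -> a) -> c)} | 0 pending]
  bind a := f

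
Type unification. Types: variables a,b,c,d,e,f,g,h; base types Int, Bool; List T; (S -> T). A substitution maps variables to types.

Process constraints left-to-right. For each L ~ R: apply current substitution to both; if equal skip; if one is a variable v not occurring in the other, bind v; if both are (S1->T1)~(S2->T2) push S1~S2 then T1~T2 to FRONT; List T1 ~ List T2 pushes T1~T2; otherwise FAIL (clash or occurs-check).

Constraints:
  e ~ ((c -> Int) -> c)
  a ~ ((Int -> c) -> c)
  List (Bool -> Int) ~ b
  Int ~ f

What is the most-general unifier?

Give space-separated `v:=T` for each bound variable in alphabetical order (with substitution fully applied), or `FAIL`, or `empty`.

step 1: unify e ~ ((c -> Int) -> c)  [subst: {-} | 3 pending]
  bind e := ((c -> Int) -> c)
step 2: unify a ~ ((Int -> c) -> c)  [subst: {e:=((c -> Int) -> c)} | 2 pending]
  bind a := ((Int -> c) -> c)
step 3: unify List (Bool -> Int) ~ b  [subst: {e:=((c -> Int) -> c), a:=((Int -> c) -> c)} | 1 pending]
  bind b := List (Bool -> Int)
step 4: unify Int ~ f  [subst: {e:=((c -> Int) -> c), a:=((Int -> c) -> c), b:=List (Bool -> Int)} | 0 pending]
  bind f := Int

Answer: a:=((Int -> c) -> c) b:=List (Bool -> Int) e:=((c -> Int) -> c) f:=Int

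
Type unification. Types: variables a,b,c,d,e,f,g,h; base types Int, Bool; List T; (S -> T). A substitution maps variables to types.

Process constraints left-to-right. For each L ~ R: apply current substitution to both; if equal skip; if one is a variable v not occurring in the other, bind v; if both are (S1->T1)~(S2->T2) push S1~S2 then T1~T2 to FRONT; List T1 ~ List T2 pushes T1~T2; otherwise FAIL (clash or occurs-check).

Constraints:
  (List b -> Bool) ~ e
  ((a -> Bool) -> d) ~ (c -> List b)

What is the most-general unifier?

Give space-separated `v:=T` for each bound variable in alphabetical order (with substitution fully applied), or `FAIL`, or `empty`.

Answer: c:=(a -> Bool) d:=List b e:=(List b -> Bool)

Derivation:
step 1: unify (List b -> Bool) ~ e  [subst: {-} | 1 pending]
  bind e := (List b -> Bool)
step 2: unify ((a -> Bool) -> d) ~ (c -> List b)  [subst: {e:=(List b -> Bool)} | 0 pending]
  -> decompose arrow: push (a -> Bool)~c, d~List b
step 3: unify (a -> Bool) ~ c  [subst: {e:=(List b -> Bool)} | 1 pending]
  bind c := (a -> Bool)
step 4: unify d ~ List b  [subst: {e:=(List b -> Bool), c:=(a -> Bool)} | 0 pending]
  bind d := List b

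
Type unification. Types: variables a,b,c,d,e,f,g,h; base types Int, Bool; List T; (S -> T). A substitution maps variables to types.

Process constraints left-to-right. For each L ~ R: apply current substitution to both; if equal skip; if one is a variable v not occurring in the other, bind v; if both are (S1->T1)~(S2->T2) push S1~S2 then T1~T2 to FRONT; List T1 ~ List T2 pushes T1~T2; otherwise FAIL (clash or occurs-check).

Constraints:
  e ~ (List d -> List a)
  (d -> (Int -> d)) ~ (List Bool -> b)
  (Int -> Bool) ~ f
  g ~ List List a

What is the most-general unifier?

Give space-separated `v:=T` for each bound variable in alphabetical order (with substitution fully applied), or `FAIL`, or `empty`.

step 1: unify e ~ (List d -> List a)  [subst: {-} | 3 pending]
  bind e := (List d -> List a)
step 2: unify (d -> (Int -> d)) ~ (List Bool -> b)  [subst: {e:=(List d -> List a)} | 2 pending]
  -> decompose arrow: push d~List Bool, (Int -> d)~b
step 3: unify d ~ List Bool  [subst: {e:=(List d -> List a)} | 3 pending]
  bind d := List Bool
step 4: unify (Int -> List Bool) ~ b  [subst: {e:=(List d -> List a), d:=List Bool} | 2 pending]
  bind b := (Int -> List Bool)
step 5: unify (Int -> Bool) ~ f  [subst: {e:=(List d -> List a), d:=List Bool, b:=(Int -> List Bool)} | 1 pending]
  bind f := (Int -> Bool)
step 6: unify g ~ List List a  [subst: {e:=(List d -> List a), d:=List Bool, b:=(Int -> List Bool), f:=(Int -> Bool)} | 0 pending]
  bind g := List List a

Answer: b:=(Int -> List Bool) d:=List Bool e:=(List List Bool -> List a) f:=(Int -> Bool) g:=List List a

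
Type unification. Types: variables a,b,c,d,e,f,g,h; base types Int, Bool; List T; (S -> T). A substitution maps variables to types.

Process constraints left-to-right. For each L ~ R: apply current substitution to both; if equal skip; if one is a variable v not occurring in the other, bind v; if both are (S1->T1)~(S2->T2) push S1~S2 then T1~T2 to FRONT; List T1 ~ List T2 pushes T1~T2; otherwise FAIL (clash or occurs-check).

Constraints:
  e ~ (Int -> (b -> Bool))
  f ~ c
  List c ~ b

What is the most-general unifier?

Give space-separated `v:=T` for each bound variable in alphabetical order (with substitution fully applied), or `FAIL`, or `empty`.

Answer: b:=List c e:=(Int -> (List c -> Bool)) f:=c

Derivation:
step 1: unify e ~ (Int -> (b -> Bool))  [subst: {-} | 2 pending]
  bind e := (Int -> (b -> Bool))
step 2: unify f ~ c  [subst: {e:=(Int -> (b -> Bool))} | 1 pending]
  bind f := c
step 3: unify List c ~ b  [subst: {e:=(Int -> (b -> Bool)), f:=c} | 0 pending]
  bind b := List c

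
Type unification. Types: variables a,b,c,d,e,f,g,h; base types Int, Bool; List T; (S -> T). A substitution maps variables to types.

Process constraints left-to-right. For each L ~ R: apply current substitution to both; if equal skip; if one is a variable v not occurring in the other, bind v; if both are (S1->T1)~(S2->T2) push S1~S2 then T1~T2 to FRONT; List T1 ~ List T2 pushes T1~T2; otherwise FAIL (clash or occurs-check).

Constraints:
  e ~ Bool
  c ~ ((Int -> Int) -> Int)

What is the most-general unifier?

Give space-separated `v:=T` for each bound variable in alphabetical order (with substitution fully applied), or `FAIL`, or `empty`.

Answer: c:=((Int -> Int) -> Int) e:=Bool

Derivation:
step 1: unify e ~ Bool  [subst: {-} | 1 pending]
  bind e := Bool
step 2: unify c ~ ((Int -> Int) -> Int)  [subst: {e:=Bool} | 0 pending]
  bind c := ((Int -> Int) -> Int)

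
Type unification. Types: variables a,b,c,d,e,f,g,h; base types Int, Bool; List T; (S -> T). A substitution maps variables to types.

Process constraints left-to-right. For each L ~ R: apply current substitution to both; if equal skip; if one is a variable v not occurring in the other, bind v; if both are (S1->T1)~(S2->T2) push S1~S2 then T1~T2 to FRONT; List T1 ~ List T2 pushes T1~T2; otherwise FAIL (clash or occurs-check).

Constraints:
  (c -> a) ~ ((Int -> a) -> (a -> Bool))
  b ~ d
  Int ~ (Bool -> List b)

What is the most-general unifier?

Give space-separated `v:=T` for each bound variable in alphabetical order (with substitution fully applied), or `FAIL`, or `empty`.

step 1: unify (c -> a) ~ ((Int -> a) -> (a -> Bool))  [subst: {-} | 2 pending]
  -> decompose arrow: push c~(Int -> a), a~(a -> Bool)
step 2: unify c ~ (Int -> a)  [subst: {-} | 3 pending]
  bind c := (Int -> a)
step 3: unify a ~ (a -> Bool)  [subst: {c:=(Int -> a)} | 2 pending]
  occurs-check fail: a in (a -> Bool)

Answer: FAIL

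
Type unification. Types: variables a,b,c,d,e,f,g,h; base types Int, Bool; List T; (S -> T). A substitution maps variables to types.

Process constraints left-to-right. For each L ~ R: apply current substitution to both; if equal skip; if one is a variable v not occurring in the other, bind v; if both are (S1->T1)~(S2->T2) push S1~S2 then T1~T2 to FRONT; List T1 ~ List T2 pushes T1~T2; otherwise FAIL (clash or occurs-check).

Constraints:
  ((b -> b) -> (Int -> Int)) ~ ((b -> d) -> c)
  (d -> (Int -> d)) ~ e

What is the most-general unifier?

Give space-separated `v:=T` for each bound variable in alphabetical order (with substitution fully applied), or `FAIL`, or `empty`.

step 1: unify ((b -> b) -> (Int -> Int)) ~ ((b -> d) -> c)  [subst: {-} | 1 pending]
  -> decompose arrow: push (b -> b)~(b -> d), (Int -> Int)~c
step 2: unify (b -> b) ~ (b -> d)  [subst: {-} | 2 pending]
  -> decompose arrow: push b~b, b~d
step 3: unify b ~ b  [subst: {-} | 3 pending]
  -> identical, skip
step 4: unify b ~ d  [subst: {-} | 2 pending]
  bind b := d
step 5: unify (Int -> Int) ~ c  [subst: {b:=d} | 1 pending]
  bind c := (Int -> Int)
step 6: unify (d -> (Int -> d)) ~ e  [subst: {b:=d, c:=(Int -> Int)} | 0 pending]
  bind e := (d -> (Int -> d))

Answer: b:=d c:=(Int -> Int) e:=(d -> (Int -> d))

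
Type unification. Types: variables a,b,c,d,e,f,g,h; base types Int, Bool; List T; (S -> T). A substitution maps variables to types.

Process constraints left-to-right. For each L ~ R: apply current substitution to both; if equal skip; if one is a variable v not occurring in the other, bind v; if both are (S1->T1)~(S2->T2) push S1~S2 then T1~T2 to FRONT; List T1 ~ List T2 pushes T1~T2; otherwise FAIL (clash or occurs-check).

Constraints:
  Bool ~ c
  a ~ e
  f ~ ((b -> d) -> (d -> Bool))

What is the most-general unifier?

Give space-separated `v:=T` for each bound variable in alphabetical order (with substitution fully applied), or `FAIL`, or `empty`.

Answer: a:=e c:=Bool f:=((b -> d) -> (d -> Bool))

Derivation:
step 1: unify Bool ~ c  [subst: {-} | 2 pending]
  bind c := Bool
step 2: unify a ~ e  [subst: {c:=Bool} | 1 pending]
  bind a := e
step 3: unify f ~ ((b -> d) -> (d -> Bool))  [subst: {c:=Bool, a:=e} | 0 pending]
  bind f := ((b -> d) -> (d -> Bool))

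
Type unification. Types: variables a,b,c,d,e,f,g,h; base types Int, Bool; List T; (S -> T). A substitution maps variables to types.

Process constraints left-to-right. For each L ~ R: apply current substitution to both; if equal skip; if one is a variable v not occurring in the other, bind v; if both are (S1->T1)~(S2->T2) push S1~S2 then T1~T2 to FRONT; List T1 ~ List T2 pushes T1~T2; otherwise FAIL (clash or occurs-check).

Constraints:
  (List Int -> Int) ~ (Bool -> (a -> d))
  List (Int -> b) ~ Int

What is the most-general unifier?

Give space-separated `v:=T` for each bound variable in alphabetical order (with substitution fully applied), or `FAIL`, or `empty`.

step 1: unify (List Int -> Int) ~ (Bool -> (a -> d))  [subst: {-} | 1 pending]
  -> decompose arrow: push List Int~Bool, Int~(a -> d)
step 2: unify List Int ~ Bool  [subst: {-} | 2 pending]
  clash: List Int vs Bool

Answer: FAIL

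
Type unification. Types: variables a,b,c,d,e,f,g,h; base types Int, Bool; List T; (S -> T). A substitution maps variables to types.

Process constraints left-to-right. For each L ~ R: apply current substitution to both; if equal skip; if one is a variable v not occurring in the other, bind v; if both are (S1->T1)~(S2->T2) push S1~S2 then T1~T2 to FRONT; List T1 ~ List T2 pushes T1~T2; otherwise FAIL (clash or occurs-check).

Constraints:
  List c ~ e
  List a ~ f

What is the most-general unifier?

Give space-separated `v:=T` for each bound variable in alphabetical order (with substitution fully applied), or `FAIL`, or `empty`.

Answer: e:=List c f:=List a

Derivation:
step 1: unify List c ~ e  [subst: {-} | 1 pending]
  bind e := List c
step 2: unify List a ~ f  [subst: {e:=List c} | 0 pending]
  bind f := List a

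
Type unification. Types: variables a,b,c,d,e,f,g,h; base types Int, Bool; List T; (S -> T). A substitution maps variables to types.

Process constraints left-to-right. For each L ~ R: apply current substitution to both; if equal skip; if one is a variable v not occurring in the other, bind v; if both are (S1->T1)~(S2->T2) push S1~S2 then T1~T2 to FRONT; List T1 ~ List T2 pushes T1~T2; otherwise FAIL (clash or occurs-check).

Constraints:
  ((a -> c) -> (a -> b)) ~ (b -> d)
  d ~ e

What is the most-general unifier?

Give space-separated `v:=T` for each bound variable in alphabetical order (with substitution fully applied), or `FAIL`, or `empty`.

step 1: unify ((a -> c) -> (a -> b)) ~ (b -> d)  [subst: {-} | 1 pending]
  -> decompose arrow: push (a -> c)~b, (a -> b)~d
step 2: unify (a -> c) ~ b  [subst: {-} | 2 pending]
  bind b := (a -> c)
step 3: unify (a -> (a -> c)) ~ d  [subst: {b:=(a -> c)} | 1 pending]
  bind d := (a -> (a -> c))
step 4: unify (a -> (a -> c)) ~ e  [subst: {b:=(a -> c), d:=(a -> (a -> c))} | 0 pending]
  bind e := (a -> (a -> c))

Answer: b:=(a -> c) d:=(a -> (a -> c)) e:=(a -> (a -> c))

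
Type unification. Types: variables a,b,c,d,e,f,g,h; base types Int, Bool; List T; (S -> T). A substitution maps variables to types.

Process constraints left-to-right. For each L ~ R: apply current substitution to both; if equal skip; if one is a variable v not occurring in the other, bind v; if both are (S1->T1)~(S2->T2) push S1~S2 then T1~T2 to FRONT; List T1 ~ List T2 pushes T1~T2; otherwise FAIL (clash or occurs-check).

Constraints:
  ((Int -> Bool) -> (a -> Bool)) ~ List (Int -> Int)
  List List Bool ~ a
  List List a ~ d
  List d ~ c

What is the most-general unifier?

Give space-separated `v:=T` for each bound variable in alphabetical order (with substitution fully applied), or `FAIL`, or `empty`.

Answer: FAIL

Derivation:
step 1: unify ((Int -> Bool) -> (a -> Bool)) ~ List (Int -> Int)  [subst: {-} | 3 pending]
  clash: ((Int -> Bool) -> (a -> Bool)) vs List (Int -> Int)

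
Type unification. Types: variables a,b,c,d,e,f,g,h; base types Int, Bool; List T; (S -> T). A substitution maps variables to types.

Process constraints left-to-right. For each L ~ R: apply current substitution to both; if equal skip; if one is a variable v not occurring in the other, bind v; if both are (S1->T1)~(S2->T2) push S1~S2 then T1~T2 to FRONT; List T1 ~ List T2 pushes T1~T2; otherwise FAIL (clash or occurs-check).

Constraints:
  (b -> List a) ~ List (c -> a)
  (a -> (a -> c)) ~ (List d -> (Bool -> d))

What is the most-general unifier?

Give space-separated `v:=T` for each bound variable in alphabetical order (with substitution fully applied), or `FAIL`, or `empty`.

Answer: FAIL

Derivation:
step 1: unify (b -> List a) ~ List (c -> a)  [subst: {-} | 1 pending]
  clash: (b -> List a) vs List (c -> a)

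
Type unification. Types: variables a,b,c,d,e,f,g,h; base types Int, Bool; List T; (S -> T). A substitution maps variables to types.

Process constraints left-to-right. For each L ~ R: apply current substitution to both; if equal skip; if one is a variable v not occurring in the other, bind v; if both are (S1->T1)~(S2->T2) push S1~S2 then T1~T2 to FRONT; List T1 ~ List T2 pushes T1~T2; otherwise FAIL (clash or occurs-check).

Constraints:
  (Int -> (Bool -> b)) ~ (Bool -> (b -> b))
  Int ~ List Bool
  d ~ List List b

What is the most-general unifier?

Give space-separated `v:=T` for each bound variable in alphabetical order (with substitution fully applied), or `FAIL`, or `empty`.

Answer: FAIL

Derivation:
step 1: unify (Int -> (Bool -> b)) ~ (Bool -> (b -> b))  [subst: {-} | 2 pending]
  -> decompose arrow: push Int~Bool, (Bool -> b)~(b -> b)
step 2: unify Int ~ Bool  [subst: {-} | 3 pending]
  clash: Int vs Bool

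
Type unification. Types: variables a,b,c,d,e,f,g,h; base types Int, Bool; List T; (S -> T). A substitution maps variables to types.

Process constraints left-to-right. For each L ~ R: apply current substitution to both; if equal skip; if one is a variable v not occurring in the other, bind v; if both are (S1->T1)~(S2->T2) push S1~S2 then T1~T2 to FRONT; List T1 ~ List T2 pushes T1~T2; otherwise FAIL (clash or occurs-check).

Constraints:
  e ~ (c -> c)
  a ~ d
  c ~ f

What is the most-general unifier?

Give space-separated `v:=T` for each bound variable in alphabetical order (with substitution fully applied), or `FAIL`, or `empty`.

Answer: a:=d c:=f e:=(f -> f)

Derivation:
step 1: unify e ~ (c -> c)  [subst: {-} | 2 pending]
  bind e := (c -> c)
step 2: unify a ~ d  [subst: {e:=(c -> c)} | 1 pending]
  bind a := d
step 3: unify c ~ f  [subst: {e:=(c -> c), a:=d} | 0 pending]
  bind c := f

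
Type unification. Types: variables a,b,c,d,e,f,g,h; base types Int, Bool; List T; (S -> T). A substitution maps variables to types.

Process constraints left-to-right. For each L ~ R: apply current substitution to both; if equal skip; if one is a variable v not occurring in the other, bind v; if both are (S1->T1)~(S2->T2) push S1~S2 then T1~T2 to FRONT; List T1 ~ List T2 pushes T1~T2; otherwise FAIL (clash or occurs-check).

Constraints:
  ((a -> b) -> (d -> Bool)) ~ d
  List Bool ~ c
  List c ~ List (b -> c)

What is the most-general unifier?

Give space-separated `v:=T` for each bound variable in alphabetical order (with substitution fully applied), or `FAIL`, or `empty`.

Answer: FAIL

Derivation:
step 1: unify ((a -> b) -> (d -> Bool)) ~ d  [subst: {-} | 2 pending]
  occurs-check fail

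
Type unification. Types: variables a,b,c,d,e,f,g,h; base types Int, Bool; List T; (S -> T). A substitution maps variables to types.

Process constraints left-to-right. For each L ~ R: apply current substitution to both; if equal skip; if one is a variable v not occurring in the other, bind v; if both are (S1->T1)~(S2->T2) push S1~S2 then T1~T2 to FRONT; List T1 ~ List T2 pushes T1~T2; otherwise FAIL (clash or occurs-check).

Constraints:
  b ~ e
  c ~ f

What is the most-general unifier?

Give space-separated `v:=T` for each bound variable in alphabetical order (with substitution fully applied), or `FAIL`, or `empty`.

step 1: unify b ~ e  [subst: {-} | 1 pending]
  bind b := e
step 2: unify c ~ f  [subst: {b:=e} | 0 pending]
  bind c := f

Answer: b:=e c:=f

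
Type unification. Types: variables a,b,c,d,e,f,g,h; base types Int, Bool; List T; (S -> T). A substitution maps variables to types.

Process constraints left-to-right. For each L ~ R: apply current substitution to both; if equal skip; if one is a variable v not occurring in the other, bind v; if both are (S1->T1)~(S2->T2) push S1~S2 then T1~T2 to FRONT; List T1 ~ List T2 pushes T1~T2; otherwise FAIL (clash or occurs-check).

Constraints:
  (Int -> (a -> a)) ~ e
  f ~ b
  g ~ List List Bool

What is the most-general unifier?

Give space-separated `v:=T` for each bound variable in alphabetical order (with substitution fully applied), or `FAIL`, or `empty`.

step 1: unify (Int -> (a -> a)) ~ e  [subst: {-} | 2 pending]
  bind e := (Int -> (a -> a))
step 2: unify f ~ b  [subst: {e:=(Int -> (a -> a))} | 1 pending]
  bind f := b
step 3: unify g ~ List List Bool  [subst: {e:=(Int -> (a -> a)), f:=b} | 0 pending]
  bind g := List List Bool

Answer: e:=(Int -> (a -> a)) f:=b g:=List List Bool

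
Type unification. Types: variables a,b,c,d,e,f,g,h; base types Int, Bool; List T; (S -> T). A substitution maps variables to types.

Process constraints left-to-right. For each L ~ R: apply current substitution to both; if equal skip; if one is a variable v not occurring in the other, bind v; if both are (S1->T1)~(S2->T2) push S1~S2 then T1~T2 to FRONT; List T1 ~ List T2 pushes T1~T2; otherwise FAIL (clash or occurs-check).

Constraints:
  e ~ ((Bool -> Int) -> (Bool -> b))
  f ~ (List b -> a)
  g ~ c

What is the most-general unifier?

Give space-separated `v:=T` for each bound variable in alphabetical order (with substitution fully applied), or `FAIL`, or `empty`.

Answer: e:=((Bool -> Int) -> (Bool -> b)) f:=(List b -> a) g:=c

Derivation:
step 1: unify e ~ ((Bool -> Int) -> (Bool -> b))  [subst: {-} | 2 pending]
  bind e := ((Bool -> Int) -> (Bool -> b))
step 2: unify f ~ (List b -> a)  [subst: {e:=((Bool -> Int) -> (Bool -> b))} | 1 pending]
  bind f := (List b -> a)
step 3: unify g ~ c  [subst: {e:=((Bool -> Int) -> (Bool -> b)), f:=(List b -> a)} | 0 pending]
  bind g := c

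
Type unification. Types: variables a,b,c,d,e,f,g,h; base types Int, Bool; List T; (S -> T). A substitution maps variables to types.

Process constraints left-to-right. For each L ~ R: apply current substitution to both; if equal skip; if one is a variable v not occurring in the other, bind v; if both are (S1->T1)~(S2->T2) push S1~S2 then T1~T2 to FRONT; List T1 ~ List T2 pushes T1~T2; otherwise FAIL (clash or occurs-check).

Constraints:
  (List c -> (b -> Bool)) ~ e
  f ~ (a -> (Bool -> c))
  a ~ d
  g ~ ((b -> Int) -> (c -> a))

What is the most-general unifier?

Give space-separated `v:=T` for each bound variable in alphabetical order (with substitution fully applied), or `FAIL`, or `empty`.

step 1: unify (List c -> (b -> Bool)) ~ e  [subst: {-} | 3 pending]
  bind e := (List c -> (b -> Bool))
step 2: unify f ~ (a -> (Bool -> c))  [subst: {e:=(List c -> (b -> Bool))} | 2 pending]
  bind f := (a -> (Bool -> c))
step 3: unify a ~ d  [subst: {e:=(List c -> (b -> Bool)), f:=(a -> (Bool -> c))} | 1 pending]
  bind a := d
step 4: unify g ~ ((b -> Int) -> (c -> d))  [subst: {e:=(List c -> (b -> Bool)), f:=(a -> (Bool -> c)), a:=d} | 0 pending]
  bind g := ((b -> Int) -> (c -> d))

Answer: a:=d e:=(List c -> (b -> Bool)) f:=(d -> (Bool -> c)) g:=((b -> Int) -> (c -> d))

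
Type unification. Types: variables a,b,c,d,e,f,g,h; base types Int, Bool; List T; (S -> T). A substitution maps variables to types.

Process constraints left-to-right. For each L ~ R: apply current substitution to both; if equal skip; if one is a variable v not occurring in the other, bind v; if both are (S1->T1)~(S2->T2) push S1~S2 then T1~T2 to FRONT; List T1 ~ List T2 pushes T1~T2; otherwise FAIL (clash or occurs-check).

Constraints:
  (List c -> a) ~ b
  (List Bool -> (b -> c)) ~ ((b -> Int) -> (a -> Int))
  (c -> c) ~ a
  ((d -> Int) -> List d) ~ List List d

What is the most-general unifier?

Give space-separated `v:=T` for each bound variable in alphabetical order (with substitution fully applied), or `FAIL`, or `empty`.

step 1: unify (List c -> a) ~ b  [subst: {-} | 3 pending]
  bind b := (List c -> a)
step 2: unify (List Bool -> ((List c -> a) -> c)) ~ (((List c -> a) -> Int) -> (a -> Int))  [subst: {b:=(List c -> a)} | 2 pending]
  -> decompose arrow: push List Bool~((List c -> a) -> Int), ((List c -> a) -> c)~(a -> Int)
step 3: unify List Bool ~ ((List c -> a) -> Int)  [subst: {b:=(List c -> a)} | 3 pending]
  clash: List Bool vs ((List c -> a) -> Int)

Answer: FAIL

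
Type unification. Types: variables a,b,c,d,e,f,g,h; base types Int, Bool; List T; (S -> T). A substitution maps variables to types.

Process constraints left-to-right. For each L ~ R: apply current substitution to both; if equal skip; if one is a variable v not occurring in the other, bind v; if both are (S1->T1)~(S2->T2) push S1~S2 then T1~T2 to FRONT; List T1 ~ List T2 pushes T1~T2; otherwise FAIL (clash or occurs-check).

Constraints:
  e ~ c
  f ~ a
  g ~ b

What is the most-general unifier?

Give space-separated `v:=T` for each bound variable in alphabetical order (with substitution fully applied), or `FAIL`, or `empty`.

step 1: unify e ~ c  [subst: {-} | 2 pending]
  bind e := c
step 2: unify f ~ a  [subst: {e:=c} | 1 pending]
  bind f := a
step 3: unify g ~ b  [subst: {e:=c, f:=a} | 0 pending]
  bind g := b

Answer: e:=c f:=a g:=b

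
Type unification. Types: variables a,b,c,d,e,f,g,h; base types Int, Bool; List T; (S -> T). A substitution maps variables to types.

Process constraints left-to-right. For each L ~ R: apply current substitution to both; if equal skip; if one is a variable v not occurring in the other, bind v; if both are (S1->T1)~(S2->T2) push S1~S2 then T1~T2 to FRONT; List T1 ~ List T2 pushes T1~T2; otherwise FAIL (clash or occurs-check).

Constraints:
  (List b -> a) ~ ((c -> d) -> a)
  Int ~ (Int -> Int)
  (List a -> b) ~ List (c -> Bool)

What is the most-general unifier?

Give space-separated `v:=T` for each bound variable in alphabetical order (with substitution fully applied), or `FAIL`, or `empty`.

Answer: FAIL

Derivation:
step 1: unify (List b -> a) ~ ((c -> d) -> a)  [subst: {-} | 2 pending]
  -> decompose arrow: push List b~(c -> d), a~a
step 2: unify List b ~ (c -> d)  [subst: {-} | 3 pending]
  clash: List b vs (c -> d)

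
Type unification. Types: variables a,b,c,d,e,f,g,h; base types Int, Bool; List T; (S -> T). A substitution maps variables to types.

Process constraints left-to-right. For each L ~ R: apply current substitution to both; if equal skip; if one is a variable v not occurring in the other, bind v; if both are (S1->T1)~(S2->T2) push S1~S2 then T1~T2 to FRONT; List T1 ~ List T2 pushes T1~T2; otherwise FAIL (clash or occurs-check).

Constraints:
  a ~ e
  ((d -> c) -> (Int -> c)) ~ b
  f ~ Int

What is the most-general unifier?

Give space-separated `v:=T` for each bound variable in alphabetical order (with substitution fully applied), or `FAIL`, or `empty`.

step 1: unify a ~ e  [subst: {-} | 2 pending]
  bind a := e
step 2: unify ((d -> c) -> (Int -> c)) ~ b  [subst: {a:=e} | 1 pending]
  bind b := ((d -> c) -> (Int -> c))
step 3: unify f ~ Int  [subst: {a:=e, b:=((d -> c) -> (Int -> c))} | 0 pending]
  bind f := Int

Answer: a:=e b:=((d -> c) -> (Int -> c)) f:=Int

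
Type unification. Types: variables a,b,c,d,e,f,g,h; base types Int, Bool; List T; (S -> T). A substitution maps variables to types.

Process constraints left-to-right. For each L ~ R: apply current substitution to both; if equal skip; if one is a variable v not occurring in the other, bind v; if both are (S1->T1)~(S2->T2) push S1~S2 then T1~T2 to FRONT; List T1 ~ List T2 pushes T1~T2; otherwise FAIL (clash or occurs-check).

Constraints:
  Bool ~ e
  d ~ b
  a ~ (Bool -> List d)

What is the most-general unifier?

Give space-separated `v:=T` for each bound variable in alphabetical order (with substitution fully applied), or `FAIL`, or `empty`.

step 1: unify Bool ~ e  [subst: {-} | 2 pending]
  bind e := Bool
step 2: unify d ~ b  [subst: {e:=Bool} | 1 pending]
  bind d := b
step 3: unify a ~ (Bool -> List b)  [subst: {e:=Bool, d:=b} | 0 pending]
  bind a := (Bool -> List b)

Answer: a:=(Bool -> List b) d:=b e:=Bool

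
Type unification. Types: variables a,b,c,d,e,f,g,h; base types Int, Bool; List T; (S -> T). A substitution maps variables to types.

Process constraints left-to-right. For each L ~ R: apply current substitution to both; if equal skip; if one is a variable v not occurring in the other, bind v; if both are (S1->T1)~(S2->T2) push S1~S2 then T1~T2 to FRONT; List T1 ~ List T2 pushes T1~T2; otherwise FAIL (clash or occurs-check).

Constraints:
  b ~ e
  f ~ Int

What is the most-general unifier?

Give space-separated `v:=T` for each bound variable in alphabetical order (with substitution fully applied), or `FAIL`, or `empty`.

step 1: unify b ~ e  [subst: {-} | 1 pending]
  bind b := e
step 2: unify f ~ Int  [subst: {b:=e} | 0 pending]
  bind f := Int

Answer: b:=e f:=Int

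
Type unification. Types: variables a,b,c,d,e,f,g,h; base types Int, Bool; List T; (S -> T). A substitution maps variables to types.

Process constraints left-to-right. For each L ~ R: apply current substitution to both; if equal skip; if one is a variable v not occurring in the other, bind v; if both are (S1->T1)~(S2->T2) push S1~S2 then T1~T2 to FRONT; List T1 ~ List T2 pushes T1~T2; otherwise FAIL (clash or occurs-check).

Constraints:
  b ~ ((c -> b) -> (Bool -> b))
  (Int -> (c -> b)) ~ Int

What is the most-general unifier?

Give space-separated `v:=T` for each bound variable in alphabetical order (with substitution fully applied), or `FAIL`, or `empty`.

Answer: FAIL

Derivation:
step 1: unify b ~ ((c -> b) -> (Bool -> b))  [subst: {-} | 1 pending]
  occurs-check fail: b in ((c -> b) -> (Bool -> b))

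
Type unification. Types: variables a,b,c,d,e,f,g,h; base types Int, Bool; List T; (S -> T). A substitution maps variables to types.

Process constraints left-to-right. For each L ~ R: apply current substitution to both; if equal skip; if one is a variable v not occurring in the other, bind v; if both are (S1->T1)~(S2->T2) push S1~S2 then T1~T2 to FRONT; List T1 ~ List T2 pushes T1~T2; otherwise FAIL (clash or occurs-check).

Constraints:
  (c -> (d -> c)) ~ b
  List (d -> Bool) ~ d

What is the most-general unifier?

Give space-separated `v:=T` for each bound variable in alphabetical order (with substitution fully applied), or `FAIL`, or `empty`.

Answer: FAIL

Derivation:
step 1: unify (c -> (d -> c)) ~ b  [subst: {-} | 1 pending]
  bind b := (c -> (d -> c))
step 2: unify List (d -> Bool) ~ d  [subst: {b:=(c -> (d -> c))} | 0 pending]
  occurs-check fail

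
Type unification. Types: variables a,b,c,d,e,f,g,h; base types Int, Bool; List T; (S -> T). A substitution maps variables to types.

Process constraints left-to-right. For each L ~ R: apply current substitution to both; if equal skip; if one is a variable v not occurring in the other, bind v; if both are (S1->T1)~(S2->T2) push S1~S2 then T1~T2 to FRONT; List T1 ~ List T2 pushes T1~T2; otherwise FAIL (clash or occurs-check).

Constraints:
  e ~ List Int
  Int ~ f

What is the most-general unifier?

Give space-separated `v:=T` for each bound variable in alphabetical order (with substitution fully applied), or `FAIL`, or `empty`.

Answer: e:=List Int f:=Int

Derivation:
step 1: unify e ~ List Int  [subst: {-} | 1 pending]
  bind e := List Int
step 2: unify Int ~ f  [subst: {e:=List Int} | 0 pending]
  bind f := Int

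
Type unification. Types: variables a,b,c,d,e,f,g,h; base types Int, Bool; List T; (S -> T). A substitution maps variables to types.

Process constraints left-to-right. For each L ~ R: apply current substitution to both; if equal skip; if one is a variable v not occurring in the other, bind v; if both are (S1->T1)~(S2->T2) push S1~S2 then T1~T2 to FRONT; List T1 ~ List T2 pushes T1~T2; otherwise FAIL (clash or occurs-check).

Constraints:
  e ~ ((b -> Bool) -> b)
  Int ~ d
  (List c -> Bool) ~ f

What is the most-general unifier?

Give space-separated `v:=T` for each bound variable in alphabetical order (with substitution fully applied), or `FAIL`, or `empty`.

Answer: d:=Int e:=((b -> Bool) -> b) f:=(List c -> Bool)

Derivation:
step 1: unify e ~ ((b -> Bool) -> b)  [subst: {-} | 2 pending]
  bind e := ((b -> Bool) -> b)
step 2: unify Int ~ d  [subst: {e:=((b -> Bool) -> b)} | 1 pending]
  bind d := Int
step 3: unify (List c -> Bool) ~ f  [subst: {e:=((b -> Bool) -> b), d:=Int} | 0 pending]
  bind f := (List c -> Bool)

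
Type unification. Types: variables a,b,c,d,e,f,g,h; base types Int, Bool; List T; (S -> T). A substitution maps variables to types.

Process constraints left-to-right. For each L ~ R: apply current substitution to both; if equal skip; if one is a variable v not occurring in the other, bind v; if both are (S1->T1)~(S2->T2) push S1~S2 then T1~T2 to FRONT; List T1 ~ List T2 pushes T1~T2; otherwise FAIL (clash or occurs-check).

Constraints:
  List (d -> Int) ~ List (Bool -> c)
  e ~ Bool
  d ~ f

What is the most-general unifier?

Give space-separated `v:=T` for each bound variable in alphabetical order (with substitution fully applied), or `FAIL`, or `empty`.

Answer: c:=Int d:=Bool e:=Bool f:=Bool

Derivation:
step 1: unify List (d -> Int) ~ List (Bool -> c)  [subst: {-} | 2 pending]
  -> decompose List: push (d -> Int)~(Bool -> c)
step 2: unify (d -> Int) ~ (Bool -> c)  [subst: {-} | 2 pending]
  -> decompose arrow: push d~Bool, Int~c
step 3: unify d ~ Bool  [subst: {-} | 3 pending]
  bind d := Bool
step 4: unify Int ~ c  [subst: {d:=Bool} | 2 pending]
  bind c := Int
step 5: unify e ~ Bool  [subst: {d:=Bool, c:=Int} | 1 pending]
  bind e := Bool
step 6: unify Bool ~ f  [subst: {d:=Bool, c:=Int, e:=Bool} | 0 pending]
  bind f := Bool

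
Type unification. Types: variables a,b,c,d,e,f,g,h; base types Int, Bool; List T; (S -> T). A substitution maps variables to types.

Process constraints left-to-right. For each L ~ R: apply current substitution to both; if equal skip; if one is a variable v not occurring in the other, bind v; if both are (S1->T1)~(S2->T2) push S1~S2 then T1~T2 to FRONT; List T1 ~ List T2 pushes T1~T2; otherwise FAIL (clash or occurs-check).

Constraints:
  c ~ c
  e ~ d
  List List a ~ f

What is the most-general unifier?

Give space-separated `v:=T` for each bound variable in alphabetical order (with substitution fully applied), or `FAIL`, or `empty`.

step 1: unify c ~ c  [subst: {-} | 2 pending]
  -> identical, skip
step 2: unify e ~ d  [subst: {-} | 1 pending]
  bind e := d
step 3: unify List List a ~ f  [subst: {e:=d} | 0 pending]
  bind f := List List a

Answer: e:=d f:=List List a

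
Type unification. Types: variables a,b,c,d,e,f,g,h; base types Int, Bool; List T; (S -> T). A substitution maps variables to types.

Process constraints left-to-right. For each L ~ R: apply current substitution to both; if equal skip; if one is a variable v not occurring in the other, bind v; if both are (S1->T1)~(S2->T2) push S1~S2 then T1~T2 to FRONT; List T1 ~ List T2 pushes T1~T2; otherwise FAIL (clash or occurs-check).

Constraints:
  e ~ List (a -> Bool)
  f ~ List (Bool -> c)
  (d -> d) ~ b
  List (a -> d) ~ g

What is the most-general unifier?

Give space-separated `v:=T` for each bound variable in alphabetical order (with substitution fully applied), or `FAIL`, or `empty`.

step 1: unify e ~ List (a -> Bool)  [subst: {-} | 3 pending]
  bind e := List (a -> Bool)
step 2: unify f ~ List (Bool -> c)  [subst: {e:=List (a -> Bool)} | 2 pending]
  bind f := List (Bool -> c)
step 3: unify (d -> d) ~ b  [subst: {e:=List (a -> Bool), f:=List (Bool -> c)} | 1 pending]
  bind b := (d -> d)
step 4: unify List (a -> d) ~ g  [subst: {e:=List (a -> Bool), f:=List (Bool -> c), b:=(d -> d)} | 0 pending]
  bind g := List (a -> d)

Answer: b:=(d -> d) e:=List (a -> Bool) f:=List (Bool -> c) g:=List (a -> d)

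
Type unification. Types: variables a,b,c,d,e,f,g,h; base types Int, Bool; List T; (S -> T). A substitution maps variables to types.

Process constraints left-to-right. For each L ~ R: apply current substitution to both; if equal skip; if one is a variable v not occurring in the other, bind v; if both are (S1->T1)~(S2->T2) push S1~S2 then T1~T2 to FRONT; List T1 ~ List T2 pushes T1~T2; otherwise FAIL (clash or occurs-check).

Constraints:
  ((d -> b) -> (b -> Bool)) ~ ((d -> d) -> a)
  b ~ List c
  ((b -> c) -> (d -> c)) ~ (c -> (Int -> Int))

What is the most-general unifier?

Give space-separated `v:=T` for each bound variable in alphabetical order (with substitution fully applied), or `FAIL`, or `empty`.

Answer: FAIL

Derivation:
step 1: unify ((d -> b) -> (b -> Bool)) ~ ((d -> d) -> a)  [subst: {-} | 2 pending]
  -> decompose arrow: push (d -> b)~(d -> d), (b -> Bool)~a
step 2: unify (d -> b) ~ (d -> d)  [subst: {-} | 3 pending]
  -> decompose arrow: push d~d, b~d
step 3: unify d ~ d  [subst: {-} | 4 pending]
  -> identical, skip
step 4: unify b ~ d  [subst: {-} | 3 pending]
  bind b := d
step 5: unify (d -> Bool) ~ a  [subst: {b:=d} | 2 pending]
  bind a := (d -> Bool)
step 6: unify d ~ List c  [subst: {b:=d, a:=(d -> Bool)} | 1 pending]
  bind d := List c
step 7: unify ((List c -> c) -> (List c -> c)) ~ (c -> (Int -> Int))  [subst: {b:=d, a:=(d -> Bool), d:=List c} | 0 pending]
  -> decompose arrow: push (List c -> c)~c, (List c -> c)~(Int -> Int)
step 8: unify (List c -> c) ~ c  [subst: {b:=d, a:=(d -> Bool), d:=List c} | 1 pending]
  occurs-check fail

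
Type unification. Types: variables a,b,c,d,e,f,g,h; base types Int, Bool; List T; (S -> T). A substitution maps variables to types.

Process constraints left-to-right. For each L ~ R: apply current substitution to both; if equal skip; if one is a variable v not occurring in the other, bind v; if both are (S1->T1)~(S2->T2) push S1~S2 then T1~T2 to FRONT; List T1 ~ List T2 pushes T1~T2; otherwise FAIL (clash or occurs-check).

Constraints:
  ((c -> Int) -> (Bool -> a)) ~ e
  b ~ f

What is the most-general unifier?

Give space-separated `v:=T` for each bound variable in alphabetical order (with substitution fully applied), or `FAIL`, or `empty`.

step 1: unify ((c -> Int) -> (Bool -> a)) ~ e  [subst: {-} | 1 pending]
  bind e := ((c -> Int) -> (Bool -> a))
step 2: unify b ~ f  [subst: {e:=((c -> Int) -> (Bool -> a))} | 0 pending]
  bind b := f

Answer: b:=f e:=((c -> Int) -> (Bool -> a))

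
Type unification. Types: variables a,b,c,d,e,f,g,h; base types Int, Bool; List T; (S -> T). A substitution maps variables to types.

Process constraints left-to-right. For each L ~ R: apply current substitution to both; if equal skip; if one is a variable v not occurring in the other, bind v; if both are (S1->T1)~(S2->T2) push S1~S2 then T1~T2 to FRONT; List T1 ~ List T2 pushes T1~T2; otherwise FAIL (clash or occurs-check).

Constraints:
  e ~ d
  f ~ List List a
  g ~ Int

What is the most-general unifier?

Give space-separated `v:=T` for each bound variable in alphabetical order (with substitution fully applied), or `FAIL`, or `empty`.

Answer: e:=d f:=List List a g:=Int

Derivation:
step 1: unify e ~ d  [subst: {-} | 2 pending]
  bind e := d
step 2: unify f ~ List List a  [subst: {e:=d} | 1 pending]
  bind f := List List a
step 3: unify g ~ Int  [subst: {e:=d, f:=List List a} | 0 pending]
  bind g := Int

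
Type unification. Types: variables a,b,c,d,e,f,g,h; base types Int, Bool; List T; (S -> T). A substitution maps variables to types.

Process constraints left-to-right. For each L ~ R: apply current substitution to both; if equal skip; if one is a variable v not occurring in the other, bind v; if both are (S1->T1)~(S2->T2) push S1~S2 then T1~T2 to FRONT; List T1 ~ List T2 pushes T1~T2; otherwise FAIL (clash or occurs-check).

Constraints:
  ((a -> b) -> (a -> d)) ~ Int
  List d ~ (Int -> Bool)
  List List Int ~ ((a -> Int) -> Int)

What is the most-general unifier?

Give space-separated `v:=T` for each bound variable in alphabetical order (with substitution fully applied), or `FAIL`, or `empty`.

Answer: FAIL

Derivation:
step 1: unify ((a -> b) -> (a -> d)) ~ Int  [subst: {-} | 2 pending]
  clash: ((a -> b) -> (a -> d)) vs Int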